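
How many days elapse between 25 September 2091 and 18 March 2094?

Day-of-year of September 25, 2091: 268.
Day-of-year of March 18, 2094: 77.
2091 has 365 days, so 365 − 268 = 97 days remain in 2091.
Full years: 2092: 366; 2093: 365. Sum = 731.
Total: 97 + 731 + 77 = 905 days.

905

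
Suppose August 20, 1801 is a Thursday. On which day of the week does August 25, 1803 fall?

Thursday

August 20, 1801 → August 20, 1802: 365 days.
August 20, 1802 → August 20, 1803: 365 days.
Within August 1803: 25 − 20 = 5 days.
Total: 735 days.
735 is a multiple of 7, so August 25, 1803 falls on the same weekday: Thursday.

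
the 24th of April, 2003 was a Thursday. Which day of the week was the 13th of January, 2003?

Count forward from the earlier date (January 13, 2003) to the later (April 24, 2003):
January 2003: 31 − 13 = 18 days remain.
Then February 2003 (28), March (31): 28 + 31 = 59 days.
April 1–24, 2003: 24 days.
Total: 18 + 59 + 24 = 101 days.
101 mod 7 = 3, so 3 days before Thursday is Monday.

Monday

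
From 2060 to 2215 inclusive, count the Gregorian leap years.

Years divisible by 4: 2060, 2064, …, 2212 — 39 in all.
Of these, 2100, 2200 are divisible by 100 but not 400, so not leap.
Leap years: 39 − 2 = 37.

37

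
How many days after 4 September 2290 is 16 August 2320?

10938

From September 4, 2290 to September 4, 2319: 29 years, of which 6 contain a Feb 29 — 23×365 + 6×366 = 10591 days.
(2300 is not a leap year (divisible by 100 but not 400).)
September 2319: 30 − 4 = 26 days remain.
Then 10 full months totalling 305 days.
August 1–16, 2320: 16 days.
Residual: 347 days.
Total: 10938 days.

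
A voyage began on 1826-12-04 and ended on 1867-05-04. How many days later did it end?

14761

Day-of-year of December 4, 1826: 338.
Day-of-year of May 4, 1867: 124.
1826 has 365 days, so 365 − 338 = 27 days remain in 1826.
Full years 1827–1866: 30 common + 10 leap = 30×365 + 10×366 = 14610 days.
Total: 27 + 14610 + 124 = 14761 days.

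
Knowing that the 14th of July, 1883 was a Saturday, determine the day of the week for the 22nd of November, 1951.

Day-of-year of July 14, 1883: 195.
Day-of-year of November 22, 1951: 326.
1883 has 365 days, so 365 − 195 = 170 days remain in 1883.
Full years 1884–1950: 51 common + 16 leap = 51×365 + 16×366 = 24471 days.
Total: 170 + 24471 + 326 = 24967 days.
24967 mod 7 = 5, so 5 days after Saturday is Thursday.

Thursday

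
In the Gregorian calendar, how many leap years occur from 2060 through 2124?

16

Years divisible by 4: 2060, 2064, …, 2124 — 17 in all.
Of these, 2100 is divisible by 100 but not 400, so not leap.
Leap years: 17 − 1 = 16.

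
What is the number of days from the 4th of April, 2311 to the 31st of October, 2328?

From April 4, 2311 to April 4, 2328: 17 years, of which 5 contain a Feb 29 — 12×365 + 5×366 = 6210 days.
April 2328: 30 − 4 = 26 days remain.
Then May (31), June (30), July (31), August (31), September (30): 31 + 30 + 31 + 31 + 30 = 153 days.
October 1–31, 2328: 31 days.
Residual: 210 days.
Total: 6420 days.

6420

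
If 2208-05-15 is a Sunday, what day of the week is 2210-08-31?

May 15, 2208 → May 15, 2209: 365 days.
May 15, 2209 → May 15, 2210: 365 days.
May 2210: 31 − 15 = 16 days remain.
Then June (30), July (31): 30 + 31 = 61 days.
August 1–31, 2210: 31 days.
Residual: 108 days.
Total: 838 days.
838 mod 7 = 5, so 5 days after Sunday is Friday.

Friday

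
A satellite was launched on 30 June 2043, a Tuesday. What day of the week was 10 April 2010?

Saturday

Count forward from the earlier date (April 10, 2010) to the later (June 30, 2043):
Day-of-year of April 10, 2010: 100.
Day-of-year of June 30, 2043: 181.
2010 has 365 days, so 365 − 100 = 265 days remain in 2010.
Full years 2011–2042: 24 common + 8 leap = 24×365 + 8×366 = 11688 days.
Total: 265 + 11688 + 181 = 12134 days.
12134 mod 7 = 3, so 3 days before Tuesday is Saturday.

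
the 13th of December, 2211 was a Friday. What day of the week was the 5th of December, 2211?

Count forward from the earlier date (December 5, 2211) to the later (December 13, 2211):
Within December 2211: 13 − 5 = 8 days.
8 mod 7 = 1, so 1 day before Friday is Thursday.

Thursday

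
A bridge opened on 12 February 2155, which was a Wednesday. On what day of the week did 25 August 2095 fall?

Thursday

Count forward from the earlier date (August 25, 2095) to the later (February 12, 2155):
Day-of-year of August 25, 2095: 237.
Day-of-year of February 12, 2155: 43.
2095 has 365 days, so 365 − 237 = 128 days remain in 2095.
Full years 2096–2154: 45 common + 14 leap = 45×365 + 14×366 = 21549 days.
Total: 128 + 21549 + 43 = 21720 days.
21720 mod 7 = 6, so 6 days before Wednesday is Thursday.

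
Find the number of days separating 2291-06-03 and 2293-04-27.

Day-of-year of June 3, 2291: 154.
Day-of-year of April 27, 2293: 117.
2291 has 365 days, so 365 − 154 = 211 days remain in 2291.
Full years: 2292: 366. Sum = 366.
Total: 211 + 366 + 117 = 694 days.

694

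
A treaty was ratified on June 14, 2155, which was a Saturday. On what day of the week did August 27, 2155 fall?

Wednesday

June 2155: 30 − 14 = 16 days remain.
Then July (31): 31 days.
August 1–27, 2155: 27 days.
Total: 16 + 31 + 27 = 74 days.
74 mod 7 = 4, so 4 days after Saturday is Wednesday.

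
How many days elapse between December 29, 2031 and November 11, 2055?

8718

Day-of-year of December 29, 2031: 363.
Day-of-year of November 11, 2055: 315.
2031 has 365 days, so 365 − 363 = 2 days remain in 2031.
Full years 2032–2054: 17 common + 6 leap = 17×365 + 6×366 = 8401 days.
Total: 2 + 8401 + 315 = 8718 days.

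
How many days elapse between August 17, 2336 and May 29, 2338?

August 2336: 31 − 17 = 14 days remain.
Then 20 full months totalling 607 days.
May 1–29, 2338: 29 days.
Total: 14 + 607 + 29 = 650 days.

650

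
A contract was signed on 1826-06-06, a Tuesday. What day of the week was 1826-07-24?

Monday

June 1826: 30 − 6 = 24 days remain.
July 1–24, 1826: 24 days.
Total: 24 + 24 = 48 days.
48 mod 7 = 6, so 6 days after Tuesday is Monday.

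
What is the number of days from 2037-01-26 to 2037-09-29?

January 2037: 31 − 26 = 5 days remain.
Then February 2037 (28), March (31), April (30), May (31), June (30), July (31), August (31): 28 + 31 + 30 + 31 + 30 + 31 + 31 = 212 days.
September 1–29, 2037: 29 days.
Total: 5 + 212 + 29 = 246 days.

246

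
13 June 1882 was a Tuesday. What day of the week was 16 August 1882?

June 1882: 30 − 13 = 17 days remain.
Then July (31): 31 days.
August 1–16, 1882: 16 days.
Total: 17 + 31 + 16 = 64 days.
64 mod 7 = 1, so 1 day after Tuesday is Wednesday.

Wednesday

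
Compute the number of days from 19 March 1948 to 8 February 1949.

Day-of-year of March 19, 1948: 79.
Day-of-year of February 8, 1949: 39.
1948 has 366 days, so 366 − 79 = 287 days remain in 1948.
Total: 287 + 39 = 326 days.

326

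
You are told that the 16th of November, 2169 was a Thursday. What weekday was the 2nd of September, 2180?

From November 16, 2169 to November 16, 2179: 10 years, of which 2 contain a Feb 29 — 8×365 + 2×366 = 3652 days.
November 2179: 30 − 16 = 14 days remain.
Then 9 full months totalling 275 days.
September 1–2, 2180: 2 days.
Residual: 291 days.
Total: 3943 days.
3943 mod 7 = 2, so 2 days after Thursday is Saturday.

Saturday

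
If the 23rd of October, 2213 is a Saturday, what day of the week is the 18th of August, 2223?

Day-of-year of October 23, 2213: 296.
Day-of-year of August 18, 2223: 230.
2213 has 365 days, so 365 − 296 = 69 days remain in 2213.
Full years 2214–2222: 7 common + 2 leap = 7×365 + 2×366 = 3287 days.
Total: 69 + 3287 + 230 = 3586 days.
3586 mod 7 = 2, so 2 days after Saturday is Monday.

Monday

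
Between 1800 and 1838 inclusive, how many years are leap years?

9

Years divisible by 4 in [1800, 1838]: 1800, 1804, 1808, 1812, 1816, 1820, 1824, 1828, 1832, 1836.
Of these, 1800 is divisible by 100 but not 400, so not leap.
Leap years: 10 − 1 = 9.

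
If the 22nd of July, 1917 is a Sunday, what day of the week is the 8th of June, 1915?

Count forward from the earlier date (June 8, 1915) to the later (July 22, 1917):
Day-of-year of June 8, 1915: 159.
Day-of-year of July 22, 1917: 203.
1915 has 365 days, so 365 − 159 = 206 days remain in 1915.
Full years: 1916: 366. Sum = 366.
Total: 206 + 366 + 203 = 775 days.
775 mod 7 = 5, so 5 days before Sunday is Tuesday.

Tuesday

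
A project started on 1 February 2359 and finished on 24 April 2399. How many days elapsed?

14692

From February 1, 2359 to February 1, 2399: 40 years, of which 10 contain a Feb 29 — 30×365 + 10×366 = 14610 days.
February 2399: 28 − 1 = 27 days remain (2399 is not a leap year, so February has 28 days).
Then March (31): 31 days.
April 1–24, 2399: 24 days.
Residual: 82 days.
Total: 14692 days.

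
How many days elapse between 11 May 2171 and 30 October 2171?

May 2171: 31 − 11 = 20 days remain.
Then June (30), July (31), August (31), September (30): 30 + 31 + 31 + 30 = 122 days.
October 1–30, 2171: 30 days.
Total: 20 + 122 + 30 = 172 days.

172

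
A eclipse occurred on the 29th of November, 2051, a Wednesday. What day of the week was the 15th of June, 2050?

Wednesday

Count forward from the earlier date (June 15, 2050) to the later (November 29, 2051):
Day-of-year of June 15, 2050: 166.
Day-of-year of November 29, 2051: 333.
2050 has 365 days, so 365 − 166 = 199 days remain in 2050.
Total: 199 + 333 = 532 days.
532 is a multiple of 7, so the 15th of June, 2050 falls on the same weekday: Wednesday.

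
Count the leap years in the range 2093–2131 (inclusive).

8

Years divisible by 4 in [2093, 2131]: 2096, 2100, 2104, 2108, 2112, 2116, 2120, 2124, 2128.
Of these, 2100 is divisible by 100 but not 400, so not leap.
Leap years: 9 − 1 = 8.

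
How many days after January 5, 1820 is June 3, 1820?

150

January 1820: 31 − 5 = 26 days remain.
Then February 1820 (29), March (31), April (30), May (31): 29 + 31 + 30 + 31 = 121 days.
June 1–3, 1820: 3 days.
Total: 26 + 121 + 3 = 150 days.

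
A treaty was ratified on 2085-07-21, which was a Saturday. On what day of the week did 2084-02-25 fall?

Count forward from the earlier date (February 25, 2084) to the later (July 21, 2085):
February 25, 2084 → February 25, 2085: 366 days (2084 is a leap year).
February 2085: 28 − 25 = 3 days remain (2085 is not a leap year, so February has 28 days).
Then March (31), April (30), May (31), June (30): 31 + 30 + 31 + 30 = 122 days.
July 1–21, 2085: 21 days.
Residual: 146 days.
Total: 512 days.
512 mod 7 = 1, so 1 day before Saturday is Friday.

Friday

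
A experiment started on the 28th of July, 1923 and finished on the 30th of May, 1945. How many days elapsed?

Day-of-year of July 28, 1923: 209.
Day-of-year of May 30, 1945: 150.
1923 has 365 days, so 365 − 209 = 156 days remain in 1923.
Full years 1924–1944: 15 common + 6 leap = 15×365 + 6×366 = 7671 days.
Total: 156 + 7671 + 150 = 7977 days.

7977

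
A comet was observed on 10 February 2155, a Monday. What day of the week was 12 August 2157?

Friday

February 10, 2155 → February 10, 2156: 365 days.
February 10, 2156 → February 10, 2157: 366 days (2156 is a leap year).
February 2157: 28 − 10 = 18 days remain (2157 is not a leap year, so February has 28 days).
Then March (31), April (30), May (31), June (30), July (31): 31 + 30 + 31 + 30 + 31 = 153 days.
August 1–12, 2157: 12 days.
Residual: 183 days.
Total: 914 days.
914 mod 7 = 4, so 4 days after Monday is Friday.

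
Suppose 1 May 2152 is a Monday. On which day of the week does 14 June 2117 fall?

Monday

Count forward from the earlier date (June 14, 2117) to the later (May 1, 2152):
Day-of-year of June 14, 2117: 165.
Day-of-year of May 1, 2152: 122.
2117 has 365 days, so 365 − 165 = 200 days remain in 2117.
Full years 2118–2151: 26 common + 8 leap = 26×365 + 8×366 = 12418 days.
Total: 200 + 12418 + 122 = 12740 days.
12740 is a multiple of 7, so 14 June 2117 falls on the same weekday: Monday.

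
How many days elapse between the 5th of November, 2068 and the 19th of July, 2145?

Day-of-year of November 5, 2068: 310.
Day-of-year of July 19, 2145: 200.
2068 has 366 days, so 366 − 310 = 56 days remain in 2068.
Full years 2069–2144: 58 common + 18 leap = 58×365 + 18×366 = 27758 days.
Total: 56 + 27758 + 200 = 28014 days.

28014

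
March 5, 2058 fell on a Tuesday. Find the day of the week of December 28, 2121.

Day-of-year of March 5, 2058: 64.
Day-of-year of December 28, 2121: 362.
2058 has 365 days, so 365 − 64 = 301 days remain in 2058.
Full years 2059–2120: 47 common + 15 leap = 47×365 + 15×366 = 22645 days.
Total: 301 + 22645 + 362 = 23308 days.
23308 mod 7 = 5, so 5 days after Tuesday is Sunday.

Sunday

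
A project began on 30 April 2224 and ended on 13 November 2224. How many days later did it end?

April 2224: 30 − 30 = 0 days remain.
Then May (31), June (30), July (31), August (31), September (30), October (31): 31 + 30 + 31 + 31 + 30 + 31 = 184 days.
November 1–13, 2224: 13 days.
Total: 0 + 184 + 13 = 197 days.

197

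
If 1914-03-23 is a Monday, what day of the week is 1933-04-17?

From March 23, 1914 to March 23, 1933: 19 years, of which 5 contain a Feb 29 — 14×365 + 5×366 = 6940 days.
March 1933: 31 − 23 = 8 days remain.
April 1–17, 1933: 17 days.
Residual: 25 days.
Total: 6965 days.
6965 is a multiple of 7, so 1933-04-17 falls on the same weekday: Monday.

Monday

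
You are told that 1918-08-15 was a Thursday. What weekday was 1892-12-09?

Friday

Count forward from the earlier date (December 9, 1892) to the later (August 15, 1918):
From December 9, 1892 to December 9, 1917: 25 years, of which 5 contain a Feb 29 — 20×365 + 5×366 = 9130 days.
(1900 is not a leap year (divisible by 100 but not 400).)
December 1917: 31 − 9 = 22 days remain.
Then January (31), February 1918 (28), March (31), April (30), May (31), June (30), July (31): 31 + 28 + 31 + 30 + 31 + 30 + 31 = 212 days.
August 1–15, 1918: 15 days.
Residual: 249 days.
Total: 9379 days.
9379 mod 7 = 6, so 6 days before Thursday is Friday.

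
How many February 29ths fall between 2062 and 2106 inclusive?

Years divisible by 4 in [2062, 2106]: 2064, 2068, 2072, 2076, 2080, 2084, 2088, 2092, 2096, 2100, 2104.
Of these, 2100 is divisible by 100 but not 400, so not leap.
Leap years: 11 − 1 = 10.

10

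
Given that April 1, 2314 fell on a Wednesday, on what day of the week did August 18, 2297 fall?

Wednesday

Count forward from the earlier date (August 18, 2297) to the later (April 1, 2314):
From August 18, 2297 to August 18, 2313: 16 years, of which 3 contain a Feb 29 — 13×365 + 3×366 = 5843 days.
(2300 is not a leap year (divisible by 100 but not 400).)
August 2313: 31 − 18 = 13 days remain.
Then September (30), October (31), November (30), December (31), January (31), February 2314 (28), March (31): 30 + 31 + 30 + 31 + 31 + 28 + 31 = 212 days.
April 1, 2314: 1 day.
Residual: 226 days.
Total: 6069 days.
6069 is a multiple of 7, so August 18, 2297 falls on the same weekday: Wednesday.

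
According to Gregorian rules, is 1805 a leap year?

1805 is not a leap year.

No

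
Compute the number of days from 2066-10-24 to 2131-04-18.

23551

From October 24, 2066 to October 24, 2130: 64 years, of which 15 contain a Feb 29 — 49×365 + 15×366 = 23375 days.
(2100 is not a leap year (divisible by 100 but not 400).)
October 2130: 31 − 24 = 7 days remain.
Then November (30), December (31), January (31), February 2131 (28), March (31): 30 + 31 + 31 + 28 + 31 = 151 days.
April 1–18, 2131: 18 days.
Residual: 176 days.
Total: 23551 days.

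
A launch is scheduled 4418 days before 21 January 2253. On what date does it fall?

17 December 2240

Count 4418 days before January 21, 2253:
Day-of-year of December 17, 2240: 352.
Day-of-year of January 21, 2253: 21.
2240 has 366 days, so 366 − 352 = 14 days remain in 2240.
Full years 2241–2252: 9 common + 3 leap = 9×365 + 3×366 = 4383 days.
Total: 14 + 4383 + 21 = 4418 days.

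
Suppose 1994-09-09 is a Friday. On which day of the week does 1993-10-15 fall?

Count forward from the earlier date (October 15, 1993) to the later (September 9, 1994):
October 1993: 31 − 15 = 16 days remain.
Then 10 full months totalling 304 days.
September 1–9, 1994: 9 days.
Total: 16 + 304 + 9 = 329 days.
329 is a multiple of 7, so 1993-10-15 falls on the same weekday: Friday.

Friday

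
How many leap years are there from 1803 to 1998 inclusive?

Years divisible by 4: 1804, 1808, …, 1996 — 49 in all.
Of these, 1900 is divisible by 100 but not 400, so not leap.
Leap years: 49 − 1 = 48.

48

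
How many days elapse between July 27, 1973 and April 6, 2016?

From July 27, 1973 to July 27, 2015: 42 years, of which 10 contain a Feb 29 — 32×365 + 10×366 = 15340 days.
(2000 is a leap year (divisible by 400).)
July 2015: 31 − 27 = 4 days remain.
Then August (31), September (30), October (31), November (30), December (31), January (31), February 2016 (29), March (31): 31 + 30 + 31 + 30 + 31 + 31 + 29 + 31 = 244 days.
April 1–6, 2016: 6 days.
Residual: 254 days.
Total: 15594 days.

15594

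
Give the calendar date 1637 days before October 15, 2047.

April 22, 2043

Count 1637 days before October 15, 2047:
Day-of-year of April 22, 2043: 112.
Day-of-year of October 15, 2047: 288.
2043 has 365 days, so 365 − 112 = 253 days remain in 2043.
Full years: 2044: 366; 2045: 365; 2046: 365. Sum = 1096.
Total: 253 + 1096 + 288 = 1637 days.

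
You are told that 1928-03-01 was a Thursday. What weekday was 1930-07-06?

Day-of-year of March 1, 1928: 61.
Day-of-year of July 6, 1930: 187.
1928 has 366 days, so 366 − 61 = 305 days remain in 1928.
Full years: 1929: 365. Sum = 365.
Total: 305 + 365 + 187 = 857 days.
857 mod 7 = 3, so 3 days after Thursday is Sunday.

Sunday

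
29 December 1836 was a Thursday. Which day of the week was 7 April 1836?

Thursday

Count forward from the earlier date (April 7, 1836) to the later (December 29, 1836):
April 1836: 30 − 7 = 23 days remain.
Then May (31), June (30), July (31), August (31), September (30), October (31), November (30): 31 + 30 + 31 + 31 + 30 + 31 + 30 = 214 days.
December 1–29, 1836: 29 days.
Total: 23 + 214 + 29 = 266 days.
266 is a multiple of 7, so 7 April 1836 falls on the same weekday: Thursday.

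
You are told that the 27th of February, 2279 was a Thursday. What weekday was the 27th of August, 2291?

Thursday

Day-of-year of February 27, 2279: 58.
Day-of-year of August 27, 2291: 239.
2279 has 365 days, so 365 − 58 = 307 days remain in 2279.
Full years 2280–2290: 8 common + 3 leap = 8×365 + 3×366 = 4018 days.
Total: 307 + 4018 + 239 = 4564 days.
4564 is a multiple of 7, so the 27th of August, 2291 falls on the same weekday: Thursday.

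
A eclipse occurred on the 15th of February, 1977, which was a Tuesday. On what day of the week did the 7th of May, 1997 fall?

Wednesday

From February 15, 1977 to February 15, 1997: 20 years, of which 5 contain a Feb 29 — 15×365 + 5×366 = 7305 days.
February 1997: 28 − 15 = 13 days remain (1997 is not a leap year, so February has 28 days).
Then March (31), April (30): 31 + 30 = 61 days.
May 1–7, 1997: 7 days.
Residual: 81 days.
Total: 7386 days.
7386 mod 7 = 1, so 1 day after Tuesday is Wednesday.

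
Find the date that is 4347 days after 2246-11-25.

2258-10-20

Count 4347 days after November 25, 2246:
Day-of-year of November 25, 2246: 329.
Day-of-year of October 20, 2258: 293.
2246 has 365 days, so 365 − 329 = 36 days remain in 2246.
Full years 2247–2257: 8 common + 3 leap = 8×365 + 3×366 = 4018 days.
Total: 36 + 4018 + 293 = 4347 days.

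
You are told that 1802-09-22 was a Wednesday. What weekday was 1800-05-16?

Count forward from the earlier date (May 16, 1800) to the later (September 22, 1802):
Day-of-year of May 16, 1800: 136.
Day-of-year of September 22, 1802: 265.
1800 has 365 days, so 365 − 136 = 229 days remain in 1800.
Full years: 1801: 365. Sum = 365.
Total: 229 + 365 + 265 = 859 days.
859 mod 7 = 5, so 5 days before Wednesday is Friday.

Friday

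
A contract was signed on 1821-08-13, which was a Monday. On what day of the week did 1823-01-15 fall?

Day-of-year of August 13, 1821: 225.
Day-of-year of January 15, 1823: 15.
1821 has 365 days, so 365 − 225 = 140 days remain in 1821.
Full years: 1822: 365. Sum = 365.
Total: 140 + 365 + 15 = 520 days.
520 mod 7 = 2, so 2 days after Monday is Wednesday.

Wednesday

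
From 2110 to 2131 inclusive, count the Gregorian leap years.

Years divisible by 4 in [2110, 2131]: 2112, 2116, 2120, 2124, 2128.
No century exceptions apply. Count: 5.

5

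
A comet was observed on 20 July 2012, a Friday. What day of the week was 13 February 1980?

Count forward from the earlier date (February 13, 1980) to the later (July 20, 2012):
Day-of-year of February 13, 1980: 44.
Day-of-year of July 20, 2012: 202.
1980 has 366 days, so 366 − 44 = 322 days remain in 1980.
Full years 1981–2011: 24 common + 7 leap = 24×365 + 7×366 = 11322 days.
Total: 322 + 11322 + 202 = 11846 days.
11846 mod 7 = 2, so 2 days before Friday is Wednesday.

Wednesday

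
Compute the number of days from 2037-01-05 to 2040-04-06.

1187

Day-of-year of January 5, 2037: 5.
Day-of-year of April 6, 2040: 97.
2037 has 365 days, so 365 − 5 = 360 days remain in 2037.
Full years: 2038: 365; 2039: 365. Sum = 730.
Total: 360 + 730 + 97 = 1187 days.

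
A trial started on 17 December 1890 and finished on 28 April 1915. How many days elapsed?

Day-of-year of December 17, 1890: 351.
Day-of-year of April 28, 1915: 118.
1890 has 365 days, so 365 − 351 = 14 days remain in 1890.
Full years 1891–1914: 19 common + 5 leap = 19×365 + 5×366 = 8765 days.
Total: 14 + 8765 + 118 = 8897 days.

8897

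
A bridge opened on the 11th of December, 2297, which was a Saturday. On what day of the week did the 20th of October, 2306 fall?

Saturday

From December 11, 2297 to December 11, 2305: 8 years, of which 1 contains a Feb 29 — 7×365 + 1×366 = 2921 days.
(2300 is not a leap year (divisible by 100 but not 400).)
December 2305: 31 − 11 = 20 days remain.
Then 9 full months totalling 273 days.
October 1–20, 2306: 20 days.
Residual: 313 days.
Total: 3234 days.
3234 is a multiple of 7, so the 20th of October, 2306 falls on the same weekday: Saturday.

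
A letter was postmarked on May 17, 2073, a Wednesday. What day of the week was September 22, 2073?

May 2073: 31 − 17 = 14 days remain.
Then June (30), July (31), August (31): 30 + 31 + 31 = 92 days.
September 1–22, 2073: 22 days.
Total: 14 + 92 + 22 = 128 days.
128 mod 7 = 2, so 2 days after Wednesday is Friday.

Friday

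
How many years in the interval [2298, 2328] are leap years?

Years divisible by 4 in [2298, 2328]: 2300, 2304, 2308, 2312, 2316, 2320, 2324, 2328.
Of these, 2300 is divisible by 100 but not 400, so not leap.
Leap years: 8 − 1 = 7.

7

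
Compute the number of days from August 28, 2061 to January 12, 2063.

Day-of-year of August 28, 2061: 240.
Day-of-year of January 12, 2063: 12.
2061 has 365 days, so 365 − 240 = 125 days remain in 2061.
Full years: 2062: 365. Sum = 365.
Total: 125 + 365 + 12 = 502 days.

502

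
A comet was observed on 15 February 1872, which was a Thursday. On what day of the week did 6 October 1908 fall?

Tuesday

Day-of-year of February 15, 1872: 46.
Day-of-year of October 6, 1908: 280.
1872 has 366 days, so 366 − 46 = 320 days remain in 1872.
Full years 1873–1907: 28 common + 7 leap = 28×365 + 7×366 = 12782 days.
Total: 320 + 12782 + 280 = 13382 days.
13382 mod 7 = 5, so 5 days after Thursday is Tuesday.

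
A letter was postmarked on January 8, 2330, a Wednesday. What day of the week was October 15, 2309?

Count forward from the earlier date (October 15, 2309) to the later (January 8, 2330):
Day-of-year of October 15, 2309: 288.
Day-of-year of January 8, 2330: 8.
2309 has 365 days, so 365 − 288 = 77 days remain in 2309.
Full years 2310–2329: 15 common + 5 leap = 15×365 + 5×366 = 7305 days.
Total: 77 + 7305 + 8 = 7390 days.
7390 mod 7 = 5, so 5 days before Wednesday is Friday.

Friday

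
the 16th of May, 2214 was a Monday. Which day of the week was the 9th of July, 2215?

May 2214: 31 − 16 = 15 days remain.
Then 13 full months totalling 395 days.
July 1–9, 2215: 9 days.
Total: 15 + 395 + 9 = 419 days.
419 mod 7 = 6, so 6 days after Monday is Sunday.

Sunday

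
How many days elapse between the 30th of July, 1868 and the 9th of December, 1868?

July 1868: 31 − 30 = 1 day remains.
Then August (31), September (30), October (31), November (30): 31 + 30 + 31 + 30 = 122 days.
December 1–9, 1868: 9 days.
Total: 1 + 122 + 9 = 132 days.

132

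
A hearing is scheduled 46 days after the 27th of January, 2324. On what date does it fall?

the 13th of March, 2324

Count 46 days after January 27, 2324:
January 2324: 31 − 27 = 4 days remain.
Then February 2324 (29): 29 days.
March 1–13, 2324: 13 days.
Total: 4 + 29 + 13 = 46 days.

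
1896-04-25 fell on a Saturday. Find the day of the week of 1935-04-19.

Friday

From April 25, 1896 to April 25, 1934: 38 years, of which 8 contain a Feb 29 — 30×365 + 8×366 = 13878 days.
(1900 is not a leap year (divisible by 100 but not 400).)
April 1934: 30 − 25 = 5 days remain.
Then 11 full months totalling 335 days.
April 1–19, 1935: 19 days.
Residual: 359 days.
Total: 14237 days.
14237 mod 7 = 6, so 6 days after Saturday is Friday.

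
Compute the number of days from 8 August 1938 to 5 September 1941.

1124

Day-of-year of August 8, 1938: 220.
Day-of-year of September 5, 1941: 248.
1938 has 365 days, so 365 − 220 = 145 days remain in 1938.
Full years: 1939: 365; 1940: 366. Sum = 731.
Total: 145 + 731 + 248 = 1124 days.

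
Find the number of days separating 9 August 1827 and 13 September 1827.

August 1827: 31 − 9 = 22 days remain.
September 1–13, 1827: 13 days.
Total: 22 + 13 = 35 days.

35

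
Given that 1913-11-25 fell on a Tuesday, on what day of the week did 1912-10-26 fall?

Saturday

Count forward from the earlier date (October 26, 1912) to the later (November 25, 1913):
October 26, 1912 → October 26, 1913: 365 days.
October 1913: 31 − 26 = 5 days remain.
November 1–25, 1913: 25 days.
Residual: 30 days.
Total: 395 days.
395 mod 7 = 3, so 3 days before Tuesday is Saturday.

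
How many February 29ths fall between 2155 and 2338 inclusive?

44

Years divisible by 4: 2156, 2160, …, 2336 — 46 in all.
Of these, 2200, 2300 are divisible by 100 but not 400, so not leap.
Leap years: 46 − 2 = 44.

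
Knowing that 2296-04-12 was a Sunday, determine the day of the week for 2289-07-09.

Tuesday

Count forward from the earlier date (July 9, 2289) to the later (April 12, 2296):
Day-of-year of July 9, 2289: 190.
Day-of-year of April 12, 2296: 103.
2289 has 365 days, so 365 − 190 = 175 days remain in 2289.
Full years: 2290: 365; 2291: 365; 2292: 366; 2293: 365; 2294: 365; 2295: 365. Sum = 2191.
Total: 175 + 2191 + 103 = 2469 days.
2469 mod 7 = 5, so 5 days before Sunday is Tuesday.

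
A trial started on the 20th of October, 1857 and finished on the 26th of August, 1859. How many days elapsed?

675

October 1857: 31 − 20 = 11 days remain.
Then 21 full months totalling 638 days.
August 1–26, 1859: 26 days.
Total: 11 + 638 + 26 = 675 days.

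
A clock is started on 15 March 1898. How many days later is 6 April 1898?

22

March 1898: 31 − 15 = 16 days remain.
April 1–6, 1898: 6 days.
Total: 16 + 6 = 22 days.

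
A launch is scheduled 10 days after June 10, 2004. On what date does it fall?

June 20, 2004

Count 10 days after June 10, 2004:
Within June 2004: 20 − 10 = 10 days.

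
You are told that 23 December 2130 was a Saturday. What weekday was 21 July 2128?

Count forward from the earlier date (July 21, 2128) to the later (December 23, 2130):
July 21, 2128 → July 21, 2129: 365 days.
July 21, 2129 → July 21, 2130: 365 days.
July 2130: 31 − 21 = 10 days remain.
Then August (31), September (30), October (31), November (30): 31 + 30 + 31 + 30 = 122 days.
December 1–23, 2130: 23 days.
Residual: 155 days.
Total: 885 days.
885 mod 7 = 3, so 3 days before Saturday is Wednesday.

Wednesday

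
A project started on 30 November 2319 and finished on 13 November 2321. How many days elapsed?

November 30, 2319 → November 30, 2320: 366 days (2320 is a leap year).
November 2320: 30 − 30 = 0 days remain.
Then 11 full months totalling 335 days.
November 1–13, 2321: 13 days.
Residual: 348 days.
Total: 714 days.

714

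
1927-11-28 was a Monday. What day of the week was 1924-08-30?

Saturday

Count forward from the earlier date (August 30, 1924) to the later (November 28, 1927):
Day-of-year of August 30, 1924: 243.
Day-of-year of November 28, 1927: 332.
1924 has 366 days, so 366 − 243 = 123 days remain in 1924.
Full years: 1925: 365; 1926: 365. Sum = 730.
Total: 123 + 730 + 332 = 1185 days.
1185 mod 7 = 2, so 2 days before Monday is Saturday.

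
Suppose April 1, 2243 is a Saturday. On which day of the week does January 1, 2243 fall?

Sunday

Count forward from the earlier date (January 1, 2243) to the later (April 1, 2243):
January 2243: 31 − 1 = 30 days remain.
Then February 2243 (28), March (31): 28 + 31 = 59 days.
April 1, 2243: 1 day.
Total: 30 + 59 + 1 = 90 days.
90 mod 7 = 6, so 6 days before Saturday is Sunday.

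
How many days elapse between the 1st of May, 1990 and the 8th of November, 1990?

191

May 1990: 31 − 1 = 30 days remain.
Then June (30), July (31), August (31), September (30), October (31): 30 + 31 + 31 + 30 + 31 = 153 days.
November 1–8, 1990: 8 days.
Total: 30 + 153 + 8 = 191 days.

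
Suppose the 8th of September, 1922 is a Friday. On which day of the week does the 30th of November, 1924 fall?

September 8, 1922 → September 8, 1923: 365 days.
September 8, 1923 → September 8, 1924: 366 days (1924 is a leap year).
September 1924: 30 − 8 = 22 days remain.
Then October (31): 31 days.
November 1–30, 1924: 30 days.
Residual: 83 days.
Total: 814 days.
814 mod 7 = 2, so 2 days after Friday is Sunday.

Sunday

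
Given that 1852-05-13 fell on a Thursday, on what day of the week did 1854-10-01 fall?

Day-of-year of May 13, 1852: 134.
Day-of-year of October 1, 1854: 274.
1852 has 366 days, so 366 − 134 = 232 days remain in 1852.
Full years: 1853: 365. Sum = 365.
Total: 232 + 365 + 274 = 871 days.
871 mod 7 = 3, so 3 days after Thursday is Sunday.

Sunday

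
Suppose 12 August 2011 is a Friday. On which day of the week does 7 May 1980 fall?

Wednesday

Count forward from the earlier date (May 7, 1980) to the later (August 12, 2011):
From May 7, 1980 to May 7, 2011: 31 years, of which 7 contain a Feb 29 — 24×365 + 7×366 = 11322 days.
(2000 is a leap year (divisible by 400).)
May 2011: 31 − 7 = 24 days remain.
Then June (30), July (31): 30 + 31 = 61 days.
August 1–12, 2011: 12 days.
Residual: 97 days.
Total: 11419 days.
11419 mod 7 = 2, so 2 days before Friday is Wednesday.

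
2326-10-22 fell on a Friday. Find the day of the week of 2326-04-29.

Count forward from the earlier date (April 29, 2326) to the later (October 22, 2326):
April 2326: 30 − 29 = 1 day remains.
Then May (31), June (30), July (31), August (31), September (30): 31 + 30 + 31 + 31 + 30 = 153 days.
October 1–22, 2326: 22 days.
Total: 1 + 153 + 22 = 176 days.
176 mod 7 = 1, so 1 day before Friday is Thursday.

Thursday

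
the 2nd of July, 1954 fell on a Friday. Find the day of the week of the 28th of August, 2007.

From July 2, 1954 to July 2, 2007: 53 years, of which 13 contain a Feb 29 — 40×365 + 13×366 = 19358 days.
(2000 is a leap year (divisible by 400).)
July 2007: 31 − 2 = 29 days remain.
August 1–28, 2007: 28 days.
Residual: 57 days.
Total: 19415 days.
19415 mod 7 = 4, so 4 days after Friday is Tuesday.

Tuesday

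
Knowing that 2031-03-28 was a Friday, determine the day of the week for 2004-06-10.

Count forward from the earlier date (June 10, 2004) to the later (March 28, 2031):
Day-of-year of June 10, 2004: 162.
Day-of-year of March 28, 2031: 87.
2004 has 366 days, so 366 − 162 = 204 days remain in 2004.
Full years 2005–2030: 20 common + 6 leap = 20×365 + 6×366 = 9496 days.
Total: 204 + 9496 + 87 = 9787 days.
9787 mod 7 = 1, so 1 day before Friday is Thursday.

Thursday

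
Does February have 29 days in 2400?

2400 is a leap year (divisible by 400).

Yes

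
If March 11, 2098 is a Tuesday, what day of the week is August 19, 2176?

Day-of-year of March 11, 2098: 70.
Day-of-year of August 19, 2176: 232.
2098 has 365 days, so 365 − 70 = 295 days remain in 2098.
Full years 2099–2175: 59 common + 18 leap = 59×365 + 18×366 = 28123 days.
Total: 295 + 28123 + 232 = 28650 days.
28650 mod 7 = 6, so 6 days after Tuesday is Monday.

Monday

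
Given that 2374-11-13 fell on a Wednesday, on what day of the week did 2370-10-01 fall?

Count forward from the earlier date (October 1, 2370) to the later (November 13, 2374):
Day-of-year of October 1, 2370: 274.
Day-of-year of November 13, 2374: 317.
2370 has 365 days, so 365 − 274 = 91 days remain in 2370.
Full years: 2371: 365; 2372: 366; 2373: 365. Sum = 1096.
Total: 91 + 1096 + 317 = 1504 days.
1504 mod 7 = 6, so 6 days before Wednesday is Thursday.

Thursday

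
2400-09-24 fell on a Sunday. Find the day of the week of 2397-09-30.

Count forward from the earlier date (September 30, 2397) to the later (September 24, 2400):
September 30, 2397 → September 30, 2398: 365 days.
September 30, 2398 → September 30, 2399: 365 days.
September 2399: 30 − 30 = 0 days remain.
Then 11 full months totalling 336 days.
September 1–24, 2400: 24 days.
Residual: 360 days.
Total: 1090 days.
1090 mod 7 = 5, so 5 days before Sunday is Tuesday.

Tuesday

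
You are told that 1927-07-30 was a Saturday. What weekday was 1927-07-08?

Friday

Count forward from the earlier date (July 8, 1927) to the later (July 30, 1927):
Within July 1927: 30 − 8 = 22 days.
22 mod 7 = 1, so 1 day before Saturday is Friday.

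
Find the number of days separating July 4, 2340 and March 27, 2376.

Day-of-year of July 4, 2340: 186.
Day-of-year of March 27, 2376: 87.
2340 has 366 days, so 366 − 186 = 180 days remain in 2340.
Full years 2341–2375: 27 common + 8 leap = 27×365 + 8×366 = 12783 days.
Total: 180 + 12783 + 87 = 13050 days.

13050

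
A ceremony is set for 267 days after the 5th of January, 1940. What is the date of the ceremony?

the 28th of September, 1940

Count 267 days after January 5, 1940:
January 1940: 31 − 5 = 26 days remain.
Then February 1940 (29), March (31), April (30), May (31), June (30), July (31), August (31): 29 + 31 + 30 + 31 + 30 + 31 + 31 = 213 days.
September 1–28, 1940: 28 days.
Total: 26 + 213 + 28 = 267 days.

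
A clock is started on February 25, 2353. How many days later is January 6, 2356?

1045

February 25, 2353 → February 25, 2354: 365 days.
February 25, 2354 → February 25, 2355: 365 days.
February 2355: 28 − 25 = 3 days remain (2355 is not a leap year, so February has 28 days).
Then 10 full months totalling 306 days.
January 1–6, 2356: 6 days.
Residual: 315 days.
Total: 1045 days.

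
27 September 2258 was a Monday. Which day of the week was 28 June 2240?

Count forward from the earlier date (June 28, 2240) to the later (September 27, 2258):
Day-of-year of June 28, 2240: 180.
Day-of-year of September 27, 2258: 270.
2240 has 366 days, so 366 − 180 = 186 days remain in 2240.
Full years 2241–2257: 13 common + 4 leap = 13×365 + 4×366 = 6209 days.
Total: 186 + 6209 + 270 = 6665 days.
6665 mod 7 = 1, so 1 day before Monday is Sunday.

Sunday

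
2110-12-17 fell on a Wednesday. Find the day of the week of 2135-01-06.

Thursday

Day-of-year of December 17, 2110: 351.
Day-of-year of January 6, 2135: 6.
2110 has 365 days, so 365 − 351 = 14 days remain in 2110.
Full years 2111–2134: 18 common + 6 leap = 18×365 + 6×366 = 8766 days.
Total: 14 + 8766 + 6 = 8786 days.
8786 mod 7 = 1, so 1 day after Wednesday is Thursday.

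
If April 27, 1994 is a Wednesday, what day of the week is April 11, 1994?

Monday

Count forward from the earlier date (April 11, 1994) to the later (April 27, 1994):
Within April 1994: 27 − 11 = 16 days.
16 mod 7 = 2, so 2 days before Wednesday is Monday.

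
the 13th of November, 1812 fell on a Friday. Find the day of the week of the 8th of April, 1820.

Saturday

Day-of-year of November 13, 1812: 318.
Day-of-year of April 8, 1820: 99.
1812 has 366 days, so 366 − 318 = 48 days remain in 1812.
Full years 1813–1819: 6 common + 1 leap = 6×365 + 1×366 = 2556 days.
Total: 48 + 2556 + 99 = 2703 days.
2703 mod 7 = 1, so 1 day after Friday is Saturday.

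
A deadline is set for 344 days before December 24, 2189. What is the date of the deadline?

January 14, 2189

Count 344 days before December 24, 2189:
January 2189: 31 − 14 = 17 days remain.
Then 10 full months totalling 303 days.
December 1–24, 2189: 24 days.
Total: 17 + 303 + 24 = 344 days.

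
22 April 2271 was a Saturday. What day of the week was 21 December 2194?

Count forward from the earlier date (December 21, 2194) to the later (April 22, 2271):
Day-of-year of December 21, 2194: 355.
Day-of-year of April 22, 2271: 112.
2194 has 365 days, so 365 − 355 = 10 days remain in 2194.
Full years 2195–2270: 58 common + 18 leap = 58×365 + 18×366 = 27758 days.
Total: 10 + 27758 + 112 = 27880 days.
27880 mod 7 = 6, so 6 days before Saturday is Sunday.

Sunday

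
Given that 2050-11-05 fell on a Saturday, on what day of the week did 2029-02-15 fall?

Count forward from the earlier date (February 15, 2029) to the later (November 5, 2050):
Day-of-year of February 15, 2029: 46.
Day-of-year of November 5, 2050: 309.
2029 has 365 days, so 365 − 46 = 319 days remain in 2029.
Full years 2030–2049: 15 common + 5 leap = 15×365 + 5×366 = 7305 days.
Total: 319 + 7305 + 309 = 7933 days.
7933 mod 7 = 2, so 2 days before Saturday is Thursday.

Thursday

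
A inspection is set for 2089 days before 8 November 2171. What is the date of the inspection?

18 February 2166

Count 2089 days before November 8, 2171:
February 18, 2166 → February 18, 2167: 365 days.
February 18, 2167 → February 18, 2168: 365 days.
February 18, 2168 → February 18, 2169: 366 days (2168 is a leap year).
February 18, 2169 → February 18, 2170: 365 days.
February 18, 2170 → February 18, 2171: 365 days.
February 2171: 28 − 18 = 10 days remain (2171 is not a leap year, so February has 28 days).
Then March (31), April (30), May (31), June (30), July (31), August (31), September (30), October (31): 31 + 30 + 31 + 30 + 31 + 31 + 30 + 31 = 245 days.
November 1–8, 2171: 8 days.
Residual: 263 days.
Total: 2089 days.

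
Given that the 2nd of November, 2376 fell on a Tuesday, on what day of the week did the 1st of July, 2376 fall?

Count forward from the earlier date (July 1, 2376) to the later (November 2, 2376):
July 2376: 31 − 1 = 30 days remain.
Then August (31), September (30), October (31): 31 + 30 + 31 = 92 days.
November 1–2, 2376: 2 days.
Total: 30 + 92 + 2 = 124 days.
124 mod 7 = 5, so 5 days before Tuesday is Thursday.

Thursday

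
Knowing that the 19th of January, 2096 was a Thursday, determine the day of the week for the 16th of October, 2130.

Monday

From January 19, 2096 to January 19, 2130: 34 years, of which 8 contain a Feb 29 — 26×365 + 8×366 = 12418 days.
(2100 is not a leap year (divisible by 100 but not 400).)
January 2130: 31 − 19 = 12 days remain.
Then February 2130 (28), March (31), April (30), May (31), June (30), July (31), August (31), September (30): 28 + 31 + 30 + 31 + 30 + 31 + 31 + 30 = 242 days.
October 1–16, 2130: 16 days.
Residual: 270 days.
Total: 12688 days.
12688 mod 7 = 4, so 4 days after Thursday is Monday.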